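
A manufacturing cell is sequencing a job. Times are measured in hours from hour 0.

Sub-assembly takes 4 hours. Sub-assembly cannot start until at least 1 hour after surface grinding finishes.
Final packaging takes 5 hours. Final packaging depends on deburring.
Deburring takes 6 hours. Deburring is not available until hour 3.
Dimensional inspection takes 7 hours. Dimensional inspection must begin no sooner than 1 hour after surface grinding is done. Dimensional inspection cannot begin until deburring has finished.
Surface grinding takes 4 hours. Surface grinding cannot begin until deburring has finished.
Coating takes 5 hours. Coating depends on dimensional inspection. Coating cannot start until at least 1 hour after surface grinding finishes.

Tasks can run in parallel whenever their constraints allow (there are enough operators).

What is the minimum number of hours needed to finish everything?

26

Deburring cannot begin until its own release at hour 3. It runs from hour 3 to 3 + 6 = hour 9.
Final packaging waits on deburring (finishes hour 9), so it starts at hour 9 and finishes at 9 + 5 = hour 14.
Surface grinding waits on deburring (finishes hour 9), so it starts at hour 9 and finishes at 9 + 4 = hour 13.
Sub-assembly cannot begin until surface grinding (finishes hour 13, plus 1-hour gap → hour 14). It runs from hour 14 to 14 + 4 = hour 18.
Dimensional inspection cannot start until surface grinding (finishes hour 13, plus 1-hour gap → hour 14); deburring (finishes hour 9). The controlling bound is hour 14, so dimensional inspection finishes at 14 + 7 = hour 21.
Coating has to wait for dimensional inspection (finishes hour 21); surface grinding (finishes hour 13, plus 1-hour gap → hour 14). The latest of these is hour 21, so coating runs hour 21 to 21 + 5 = hour 26.
All tasks are finished once the last one completes. Finish times: Deburring at 9, Surface grinding at 13, Dimensional inspection at 21, Coating at 26, Sub-assembly at 18, Final packaging at 14. The latest is hour 26.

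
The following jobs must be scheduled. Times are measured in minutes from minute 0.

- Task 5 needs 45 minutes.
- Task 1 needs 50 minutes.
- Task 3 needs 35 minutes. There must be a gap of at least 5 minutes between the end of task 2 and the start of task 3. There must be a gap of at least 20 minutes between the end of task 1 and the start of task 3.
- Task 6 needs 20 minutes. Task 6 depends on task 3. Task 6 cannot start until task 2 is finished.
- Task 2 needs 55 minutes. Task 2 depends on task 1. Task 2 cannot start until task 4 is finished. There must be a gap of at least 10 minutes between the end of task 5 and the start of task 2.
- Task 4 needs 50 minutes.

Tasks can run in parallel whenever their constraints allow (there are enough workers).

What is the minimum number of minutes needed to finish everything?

170

Nothing blocks task 5, so it runs from minute 0 to minute 45.
Task 4 has no prerequisites, so it starts at minute 0 and finishes at minute 50.
Task 1 has no prerequisites, so it starts at minute 0 and finishes at minute 50.
Task 2 needs all of task 1 (finishes minute 50); task 4 (finishes minute 50); task 5 (finishes minute 45, plus 10-minute gap → minute 55). That puts its earliest start at minute 55; it finishes at 55 + 55 = minute 110.
Task 3 cannot start until task 2 (finishes minute 110, plus 5-minute gap → minute 115); task 1 (finishes minute 50, plus 20-minute gap → minute 70). The controlling bound is minute 115, so task 3 finishes at 115 + 35 = minute 150.
For task 6: task 3 (finishes minute 150); task 2 (finishes minute 110). Taking the maximum gives a start of minute 150, and it finishes at 150 + 20 = minute 170.
All tasks are finished once the last one completes. Finish times: Task 1 at 50, Task 2 at 110, Task 3 at 150, Task 4 at 50, Task 5 at 45, Task 6 at 170. The latest is minute 170.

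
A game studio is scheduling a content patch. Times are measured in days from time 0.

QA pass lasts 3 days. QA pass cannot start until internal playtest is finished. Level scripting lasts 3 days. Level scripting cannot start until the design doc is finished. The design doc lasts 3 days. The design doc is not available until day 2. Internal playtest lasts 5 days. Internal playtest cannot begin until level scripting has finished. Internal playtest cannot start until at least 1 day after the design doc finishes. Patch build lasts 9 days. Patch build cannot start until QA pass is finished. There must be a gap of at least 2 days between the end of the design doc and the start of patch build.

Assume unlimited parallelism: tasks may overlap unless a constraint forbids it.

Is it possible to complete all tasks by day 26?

The design doc cannot begin until its own release at day 2. It runs from day 2 to 2 + 3 = day 5.
After the design doc (finishes day 5), level scripting can start at day 5 and finishes at day 8.
Internal playtest needs all of level scripting (finishes day 8); the design doc (finishes day 5, plus 1-day gap → day 6). That puts its earliest start at day 8; it finishes at 8 + 5 = day 13.
QA pass waits on internal playtest (finishes day 13), so it starts at day 13 and finishes at 13 + 3 = day 16.
Patch build cannot start until QA pass (finishes day 16); the design doc (finishes day 5, plus 2-day gap → day 7). The controlling bound is day 16, so patch build finishes at 16 + 9 = day 25.
Every task is finished by day 25, which is no later than the deadline of 26, so the schedule is feasible.

Yes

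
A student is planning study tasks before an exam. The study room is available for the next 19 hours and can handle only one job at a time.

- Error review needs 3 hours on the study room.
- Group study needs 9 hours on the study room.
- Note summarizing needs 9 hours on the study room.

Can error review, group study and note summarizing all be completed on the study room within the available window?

No

Running back to back, the jobs need 3 + 9 + 9 = 21 hours on the study room.
Since 21 > 19, they cannot all fit.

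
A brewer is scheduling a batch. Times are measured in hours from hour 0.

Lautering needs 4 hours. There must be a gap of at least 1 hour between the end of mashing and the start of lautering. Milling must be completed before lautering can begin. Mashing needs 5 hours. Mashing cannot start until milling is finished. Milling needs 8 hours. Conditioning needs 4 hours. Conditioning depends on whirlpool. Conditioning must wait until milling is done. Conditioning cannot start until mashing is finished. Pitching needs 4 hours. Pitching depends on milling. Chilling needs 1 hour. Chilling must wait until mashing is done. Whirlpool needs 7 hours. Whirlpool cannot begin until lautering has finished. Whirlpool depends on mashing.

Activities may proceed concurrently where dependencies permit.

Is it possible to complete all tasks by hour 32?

Yes

Milling has no prerequisites, so it starts at hour 0 and finishes at hour 8.
After milling (finishes hour 8), pitching can start at hour 8 and finishes at hour 12.
After milling (finishes hour 8), mashing can start at hour 8 and finishes at hour 13.
Chilling waits on mashing (finishes hour 13), so it starts at hour 13 and finishes at 13 + 1 = hour 14.
For lautering: mashing (finishes hour 13, plus 1-hour gap → hour 14); milling (finishes hour 8). Taking the maximum gives a start of hour 14, and it finishes at 14 + 4 = hour 18.
For whirlpool: lautering (finishes hour 18); mashing (finishes hour 13). Taking the maximum gives a start of hour 18, and it finishes at 18 + 7 = hour 25.
For conditioning: whirlpool (finishes hour 25); milling (finishes hour 8); mashing (finishes hour 13). Taking the maximum gives a start of hour 25, and it finishes at 25 + 4 = hour 29.
Every task is finished by hour 29, which is no later than the deadline of 32, so the schedule is feasible.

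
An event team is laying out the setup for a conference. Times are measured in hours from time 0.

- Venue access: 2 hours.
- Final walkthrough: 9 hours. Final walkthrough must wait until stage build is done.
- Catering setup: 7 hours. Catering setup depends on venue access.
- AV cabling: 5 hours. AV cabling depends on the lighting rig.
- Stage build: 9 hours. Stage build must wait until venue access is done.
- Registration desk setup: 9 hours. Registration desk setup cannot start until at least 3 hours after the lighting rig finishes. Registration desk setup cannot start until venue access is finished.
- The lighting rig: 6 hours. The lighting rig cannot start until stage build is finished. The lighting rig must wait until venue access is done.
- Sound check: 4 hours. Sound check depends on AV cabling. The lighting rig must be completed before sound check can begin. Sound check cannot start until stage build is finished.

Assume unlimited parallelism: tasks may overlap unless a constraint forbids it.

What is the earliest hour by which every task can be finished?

Nothing blocks venue access, so it runs from hour 0 to hour 2.
After venue access (finishes hour 2), catering setup can start at hour 2 and finishes at hour 9.
Stage build cannot begin until venue access (finishes hour 2). It runs from hour 2 to 2 + 9 = hour 11.
Final walkthrough cannot begin until stage build (finishes hour 11). It runs from hour 11 to 11 + 9 = hour 20.
The lighting rig needs all of stage build (finishes hour 11); venue access (finishes hour 2). That puts its earliest start at hour 11; it finishes at 11 + 6 = hour 17.
Registration desk setup needs all of the lighting rig (finishes hour 17, plus 3-hour gap → hour 20); venue access (finishes hour 2). That puts its earliest start at hour 20; it finishes at 20 + 9 = hour 29.
After the lighting rig (finishes hour 17), AV cabling can start at hour 17 and finishes at hour 22.
Sound check has to wait for AV cabling (finishes hour 22); the lighting rig (finishes hour 17); stage build (finishes hour 11). The latest of these is hour 22, so sound check runs hour 22 to 22 + 4 = hour 26.
All tasks are finished once the last one completes. Finish times: Venue access at 2, Stage build at 11, The lighting rig at 17, AV cabling at 22, Registration desk setup at 29, Catering setup at 9, Sound check at 26, Final walkthrough at 20. The latest is hour 29.

29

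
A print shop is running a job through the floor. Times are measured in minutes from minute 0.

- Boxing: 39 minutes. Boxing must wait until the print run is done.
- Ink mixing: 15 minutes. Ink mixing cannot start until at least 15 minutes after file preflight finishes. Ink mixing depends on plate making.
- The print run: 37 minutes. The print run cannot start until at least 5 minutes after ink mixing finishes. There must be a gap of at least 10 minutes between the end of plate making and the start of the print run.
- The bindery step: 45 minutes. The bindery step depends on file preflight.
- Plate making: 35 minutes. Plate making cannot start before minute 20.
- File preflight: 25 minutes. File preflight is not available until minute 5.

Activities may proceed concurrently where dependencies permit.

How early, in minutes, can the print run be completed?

Plate making cannot begin until its own release at minute 20. It runs from minute 20 to 20 + 35 = minute 55.
After its own release at minute 5, file preflight can start at minute 5 and finishes at minute 30.
Ink mixing has to wait for file preflight (finishes minute 30, plus 15-minute gap → minute 45); plate making (finishes minute 55). The latest of these is minute 55, so ink mixing runs minute 55 to 55 + 15 = minute 70.
For the print run: ink mixing (finishes minute 70, plus 5-minute gap → minute 75); plate making (finishes minute 55, plus 10-minute gap → minute 65). Taking the maximum gives a start of minute 75, and it finishes at 75 + 37 = minute 112.

112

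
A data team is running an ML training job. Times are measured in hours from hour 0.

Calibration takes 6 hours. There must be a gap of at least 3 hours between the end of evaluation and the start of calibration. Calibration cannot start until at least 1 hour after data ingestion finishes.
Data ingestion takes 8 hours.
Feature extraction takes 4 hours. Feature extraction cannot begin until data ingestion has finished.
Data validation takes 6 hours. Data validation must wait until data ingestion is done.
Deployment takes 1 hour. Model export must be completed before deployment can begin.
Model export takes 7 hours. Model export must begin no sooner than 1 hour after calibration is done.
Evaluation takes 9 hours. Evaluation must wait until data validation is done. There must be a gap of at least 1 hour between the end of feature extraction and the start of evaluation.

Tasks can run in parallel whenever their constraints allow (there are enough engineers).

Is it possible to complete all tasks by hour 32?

No

Nothing blocks data ingestion, so it runs from hour 0 to hour 8.
Feature extraction waits on data ingestion (finishes hour 8), so it starts at hour 8 and finishes at 8 + 4 = hour 12.
After data ingestion (finishes hour 8), data validation can start at hour 8 and finishes at hour 14.
For evaluation: data validation (finishes hour 14); feature extraction (finishes hour 12, plus 1-hour gap → hour 13). Taking the maximum gives a start of hour 14, and it finishes at 14 + 9 = hour 23.
For calibration: evaluation (finishes hour 23, plus 3-hour gap → hour 26); data ingestion (finishes hour 8, plus 1-hour gap → hour 9). Taking the maximum gives a start of hour 26, and it finishes at 26 + 6 = hour 32.
Model export cannot begin until calibration (finishes hour 32, plus 1-hour gap → hour 33). It runs from hour 33 to 33 + 7 = hour 40.
Deployment waits on model export (finishes hour 40), so it starts at hour 40 and finishes at 40 + 1 = hour 41.
The earliest everything can be done is hour 41, which is after the deadline of 32, so it is not possible.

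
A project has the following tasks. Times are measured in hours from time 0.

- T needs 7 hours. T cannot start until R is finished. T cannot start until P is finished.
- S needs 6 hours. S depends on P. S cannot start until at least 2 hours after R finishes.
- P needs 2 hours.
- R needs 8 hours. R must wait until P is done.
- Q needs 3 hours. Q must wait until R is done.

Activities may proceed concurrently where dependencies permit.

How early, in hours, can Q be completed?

13

P has no prerequisites, so it starts at hour 0 and finishes at hour 2.
R cannot begin until P (finishes hour 2). It runs from hour 2 to 2 + 8 = hour 10.
Q waits on R (finishes hour 10), so it starts at hour 10 and finishes at 10 + 3 = hour 13.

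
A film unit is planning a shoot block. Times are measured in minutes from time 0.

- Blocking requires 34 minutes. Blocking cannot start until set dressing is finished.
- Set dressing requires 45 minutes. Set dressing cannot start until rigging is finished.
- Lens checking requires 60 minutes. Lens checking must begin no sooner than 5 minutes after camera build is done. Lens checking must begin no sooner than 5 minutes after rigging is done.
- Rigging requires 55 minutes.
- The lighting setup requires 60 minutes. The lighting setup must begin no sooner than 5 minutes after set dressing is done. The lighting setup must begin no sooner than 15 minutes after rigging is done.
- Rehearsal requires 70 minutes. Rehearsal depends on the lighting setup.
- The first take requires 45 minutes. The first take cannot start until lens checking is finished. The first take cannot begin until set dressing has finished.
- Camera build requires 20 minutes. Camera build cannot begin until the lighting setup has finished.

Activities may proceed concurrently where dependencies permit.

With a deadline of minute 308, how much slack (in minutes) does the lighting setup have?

13

Rigging has no prerequisites, so it starts at minute 0 and finishes at minute 55.
Set dressing cannot begin until rigging (finishes minute 55). It runs from minute 55 to 55 + 45 = minute 100.
The lighting setup has to wait for set dressing (finishes minute 100, plus 5-minute gap → minute 105); rigging (finishes minute 55, plus 15-minute gap → minute 70). The latest of these is minute 105, so the lighting setup runs minute 105 to 105 + 60 = minute 165.

Working backward from the deadline:
Nothing follows the first take; the deadline of minute 308 is its only limit. It must start by 308 − 45 = minute 263.
Lens checking feeds into the first take (must start by minute 263); so lens checking must finish by minute 263 and therefore start by minute 203.
Camera build must finish before lens checking (must start by minute 203, minus 5-minute gap → minute 198). With a 20-minute duration, camera build must start by 198 − 20 = minute 178.
Rehearsal must finish by minute 308; it takes 70 minutes, so it must start by 308 − 70 = minute 238.
For the lighting setup: camera build (must start by minute 178); rehearsal (must start by minute 238). The most restrictive is minute 178; with a 60-minute duration, the lighting setup must start by minute 118.
So the lighting setup can start as early as minute 105 and as late as minute 118, giving 118 − 105 = 13 minutes of slack.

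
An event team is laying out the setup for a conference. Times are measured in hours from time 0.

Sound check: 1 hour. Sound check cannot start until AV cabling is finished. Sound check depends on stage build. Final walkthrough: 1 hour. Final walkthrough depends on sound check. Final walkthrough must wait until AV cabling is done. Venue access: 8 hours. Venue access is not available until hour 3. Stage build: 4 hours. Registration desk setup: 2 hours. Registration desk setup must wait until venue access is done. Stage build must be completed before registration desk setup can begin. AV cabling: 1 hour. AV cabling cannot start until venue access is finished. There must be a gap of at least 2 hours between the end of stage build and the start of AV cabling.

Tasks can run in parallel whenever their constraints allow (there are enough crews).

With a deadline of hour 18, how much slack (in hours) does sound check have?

4

Nothing blocks stage build, so it runs from hour 0 to hour 4.
After its own release at hour 3, venue access can start at hour 3 and finishes at hour 11.
AV cabling has to wait for venue access (finishes hour 11); stage build (finishes hour 4, plus 2-hour gap → hour 6). The latest of these is hour 11, so AV cabling runs hour 11 to 11 + 1 = hour 12.
Sound check has to wait for AV cabling (finishes hour 12); stage build (finishes hour 4). The latest of these is hour 12, so sound check runs hour 12 to 12 + 1 = hour 13.

Working backward from the deadline:
Final walkthrough has no dependents, so it just needs to finish by hour 18. Starting by 18 − 1 = hour 17 achieves that.
Since final walkthrough (must start by hour 17) depends on it, sound check must finish by hour 17. Backing off its 1-hour duration gives a latest start of hour 16.
So sound check can start as early as hour 12 and as late as hour 16, giving 16 − 12 = 4 hours of slack.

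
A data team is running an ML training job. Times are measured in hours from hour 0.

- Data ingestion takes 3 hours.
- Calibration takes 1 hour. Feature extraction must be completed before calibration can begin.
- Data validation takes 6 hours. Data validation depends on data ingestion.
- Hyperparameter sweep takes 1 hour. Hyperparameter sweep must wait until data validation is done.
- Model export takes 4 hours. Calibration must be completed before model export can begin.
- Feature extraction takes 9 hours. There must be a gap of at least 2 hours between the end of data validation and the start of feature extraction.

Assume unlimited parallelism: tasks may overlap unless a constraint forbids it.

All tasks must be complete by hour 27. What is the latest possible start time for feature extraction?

Model export must finish by hour 27; it takes 4 hours, so it must start by 27 − 4 = hour 23.
Calibration feeds into model export (must start by hour 23); so calibration must finish by hour 23 and therefore start by hour 22.
Feature extraction must finish before calibration (must start by hour 22). With a 9-hour duration, feature extraction must start by 22 − 9 = hour 13.

13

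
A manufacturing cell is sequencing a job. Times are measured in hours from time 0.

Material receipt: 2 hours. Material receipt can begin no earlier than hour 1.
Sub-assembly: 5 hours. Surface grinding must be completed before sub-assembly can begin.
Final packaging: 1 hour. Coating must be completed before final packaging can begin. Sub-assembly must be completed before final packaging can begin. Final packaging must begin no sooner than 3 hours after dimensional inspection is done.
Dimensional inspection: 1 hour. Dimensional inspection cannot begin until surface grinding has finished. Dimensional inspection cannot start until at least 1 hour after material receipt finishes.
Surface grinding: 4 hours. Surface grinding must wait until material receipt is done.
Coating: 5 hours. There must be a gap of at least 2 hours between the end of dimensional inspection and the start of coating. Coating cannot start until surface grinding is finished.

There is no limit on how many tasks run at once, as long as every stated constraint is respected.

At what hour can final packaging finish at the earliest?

16

Material receipt waits on its own release at hour 1, so it starts at hour 1 and finishes at 1 + 2 = hour 3.
After material receipt (finishes hour 3), surface grinding can start at hour 3 and finishes at hour 7.
After surface grinding (finishes hour 7), sub-assembly can start at hour 7 and finishes at hour 12.
Dimensional inspection needs all of surface grinding (finishes hour 7); material receipt (finishes hour 3, plus 1-hour gap → hour 4). That puts its earliest start at hour 7; it finishes at 7 + 1 = hour 8.
Coating needs all of dimensional inspection (finishes hour 8, plus 2-hour gap → hour 10); surface grinding (finishes hour 7). That puts its earliest start at hour 10; it finishes at 10 + 5 = hour 15.
Final packaging has to wait for coating (finishes hour 15); sub-assembly (finishes hour 12); dimensional inspection (finishes hour 8, plus 3-hour gap → hour 11). The latest of these is hour 15, so final packaging runs hour 15 to 15 + 1 = hour 16.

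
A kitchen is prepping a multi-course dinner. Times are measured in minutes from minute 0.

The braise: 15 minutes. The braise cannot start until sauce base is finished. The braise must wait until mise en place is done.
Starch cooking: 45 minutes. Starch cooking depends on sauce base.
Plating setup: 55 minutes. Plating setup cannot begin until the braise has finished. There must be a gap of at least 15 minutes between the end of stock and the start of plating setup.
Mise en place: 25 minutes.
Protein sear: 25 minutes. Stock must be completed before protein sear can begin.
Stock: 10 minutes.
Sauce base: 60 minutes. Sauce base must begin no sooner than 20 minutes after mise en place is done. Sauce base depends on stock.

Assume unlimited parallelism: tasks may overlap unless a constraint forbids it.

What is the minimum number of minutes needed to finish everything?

Stock has no prerequisites, so it starts at minute 0 and finishes at minute 10.
After stock (finishes minute 10), protein sear can start at minute 10 and finishes at minute 35.
Mise en place can start immediately at minute 0; it finishes at minute 25.
Sauce base needs all of mise en place (finishes minute 25, plus 20-minute gap → minute 45); stock (finishes minute 10). That puts its earliest start at minute 45; it finishes at 45 + 60 = minute 105.
After sauce base (finishes minute 105), starch cooking can start at minute 105 and finishes at minute 150.
The braise cannot start until sauce base (finishes minute 105); mise en place (finishes minute 25). The controlling bound is minute 105, so the braise finishes at 105 + 15 = minute 120.
Plating setup needs all of the braise (finishes minute 120); stock (finishes minute 10, plus 15-minute gap → minute 25). That puts its earliest start at minute 120; it finishes at 120 + 55 = minute 175.
All tasks are finished once the last one completes. Finish times: Mise en place at 25, Stock at 10, Sauce base at 105, The braise at 120, Protein sear at 35, Starch cooking at 150, Plating setup at 175. The latest is minute 175.

175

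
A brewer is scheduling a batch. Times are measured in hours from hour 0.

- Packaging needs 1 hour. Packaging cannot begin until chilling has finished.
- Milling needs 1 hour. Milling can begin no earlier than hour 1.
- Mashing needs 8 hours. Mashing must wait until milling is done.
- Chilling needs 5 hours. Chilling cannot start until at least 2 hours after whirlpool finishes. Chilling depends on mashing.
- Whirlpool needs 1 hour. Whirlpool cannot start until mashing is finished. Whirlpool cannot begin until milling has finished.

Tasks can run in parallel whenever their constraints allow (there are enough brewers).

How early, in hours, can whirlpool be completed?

11

Milling cannot begin until its own release at hour 1. It runs from hour 1 to 1 + 1 = hour 2.
Mashing cannot begin until milling (finishes hour 2). It runs from hour 2 to 2 + 8 = hour 10.
Whirlpool cannot start until mashing (finishes hour 10); milling (finishes hour 2). The controlling bound is hour 10, so whirlpool finishes at 10 + 1 = hour 11.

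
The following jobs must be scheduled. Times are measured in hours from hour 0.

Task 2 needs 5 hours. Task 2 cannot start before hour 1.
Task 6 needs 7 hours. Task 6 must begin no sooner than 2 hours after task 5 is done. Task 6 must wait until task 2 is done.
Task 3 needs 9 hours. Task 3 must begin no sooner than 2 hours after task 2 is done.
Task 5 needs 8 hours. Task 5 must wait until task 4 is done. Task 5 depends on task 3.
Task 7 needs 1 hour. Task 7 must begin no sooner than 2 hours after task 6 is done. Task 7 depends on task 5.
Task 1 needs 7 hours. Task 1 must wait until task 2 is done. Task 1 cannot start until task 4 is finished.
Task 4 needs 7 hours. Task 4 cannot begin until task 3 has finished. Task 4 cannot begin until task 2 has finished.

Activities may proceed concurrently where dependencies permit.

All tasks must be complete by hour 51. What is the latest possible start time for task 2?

To finish by hour 51, task 1 (duration 7) must start no later than hour 44.
Task 7 must finish by hour 51; it takes 1 hour, so it must start by 51 − 1 = hour 50.
Task 6 must finish before task 7 (must start by hour 50, minus 2-hour gap → hour 48). With a 7-hour duration, task 6 must start by 48 − 7 = hour 41.
For task 5: task 6 (must start by hour 41, minus 2-hour gap → hour 39); task 7 (must start by hour 50). The most restrictive is hour 39; with an 8-hour duration, task 5 must start by hour 31.
Task 4 has several dependents: task 1 (must start by hour 44); task 5 (must start by hour 31). The earliest of those limits is hour 31, so task 4 must start by 31 − 7 = hour 24.
For task 3: task 4 (must start by hour 24); task 5 (must start by hour 31). The most restrictive is hour 24; with a 9-hour duration, task 3 must start by hour 15.
Task 2 has several dependents: task 1 (must start by hour 44); task 3 (must start by hour 15, minus 2-hour gap → hour 13); task 4 (must start by hour 24); task 6 (must start by hour 41). The earliest of those limits is hour 13, so task 2 must start by 13 − 5 = hour 8.

8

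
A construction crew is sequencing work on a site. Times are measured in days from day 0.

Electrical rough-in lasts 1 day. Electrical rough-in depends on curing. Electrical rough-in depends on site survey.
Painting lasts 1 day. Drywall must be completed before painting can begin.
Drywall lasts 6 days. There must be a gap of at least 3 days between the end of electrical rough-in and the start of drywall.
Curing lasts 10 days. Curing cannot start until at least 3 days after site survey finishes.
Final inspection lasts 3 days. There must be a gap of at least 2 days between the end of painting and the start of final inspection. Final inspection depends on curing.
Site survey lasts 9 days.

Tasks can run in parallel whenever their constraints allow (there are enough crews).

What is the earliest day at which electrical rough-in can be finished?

23

Site survey can start immediately at day 0; it finishes at day 9.
Curing waits on site survey (finishes day 9, plus 3-day gap → day 12), so it starts at day 12 and finishes at 12 + 10 = day 22.
Electrical rough-in has to wait for curing (finishes day 22); site survey (finishes day 9). The latest of these is day 22, so electrical rough-in runs day 22 to 22 + 1 = day 23.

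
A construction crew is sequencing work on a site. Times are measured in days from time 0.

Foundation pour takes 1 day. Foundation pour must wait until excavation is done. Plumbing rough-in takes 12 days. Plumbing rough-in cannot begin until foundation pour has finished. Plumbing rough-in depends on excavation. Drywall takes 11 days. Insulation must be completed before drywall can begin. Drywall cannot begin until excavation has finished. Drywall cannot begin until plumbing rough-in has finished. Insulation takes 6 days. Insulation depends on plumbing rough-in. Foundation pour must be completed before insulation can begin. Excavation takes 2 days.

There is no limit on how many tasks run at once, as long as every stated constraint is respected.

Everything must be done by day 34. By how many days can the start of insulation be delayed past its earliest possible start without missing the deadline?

2

Excavation can start immediately at day 0; it finishes at day 2.
After excavation (finishes day 2), foundation pour can start at day 2 and finishes at day 3.
For plumbing rough-in: foundation pour (finishes day 3); excavation (finishes day 2). Taking the maximum gives a start of day 3, and it finishes at 3 + 12 = day 15.
Insulation needs all of plumbing rough-in (finishes day 15); foundation pour (finishes day 3). That puts its earliest start at day 15; it finishes at 15 + 6 = day 21.

Working backward from the deadline:
Drywall has no dependents, so it just needs to finish by day 34. Starting by 34 − 11 = day 23 achieves that.
Since drywall (must start by day 23) depends on it, insulation must finish by day 23. Backing off its 6-day duration gives a latest start of day 17.
So insulation can start as early as day 15 and as late as day 17, giving 17 − 15 = 2 days of slack.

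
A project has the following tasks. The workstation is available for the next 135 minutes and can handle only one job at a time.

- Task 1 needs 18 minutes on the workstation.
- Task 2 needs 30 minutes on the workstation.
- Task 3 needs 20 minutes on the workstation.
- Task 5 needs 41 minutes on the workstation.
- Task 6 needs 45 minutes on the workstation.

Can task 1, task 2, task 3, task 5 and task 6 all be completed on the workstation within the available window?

Running back to back, the jobs need 18 + 30 + 20 + 41 + 45 = 154 minutes on the workstation.
Since 154 > 135, they cannot all fit.

No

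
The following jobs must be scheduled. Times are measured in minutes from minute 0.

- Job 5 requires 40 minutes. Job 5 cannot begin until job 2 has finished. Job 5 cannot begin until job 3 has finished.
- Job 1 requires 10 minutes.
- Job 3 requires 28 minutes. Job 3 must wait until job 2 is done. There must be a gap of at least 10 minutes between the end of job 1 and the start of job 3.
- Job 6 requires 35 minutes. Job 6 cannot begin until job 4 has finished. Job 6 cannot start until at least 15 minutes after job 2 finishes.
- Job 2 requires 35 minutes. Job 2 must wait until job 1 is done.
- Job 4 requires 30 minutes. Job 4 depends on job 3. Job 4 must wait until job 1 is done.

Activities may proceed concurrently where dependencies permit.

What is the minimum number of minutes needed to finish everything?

Nothing blocks job 1, so it runs from minute 0 to minute 10.
After job 1 (finishes minute 10), job 2 can start at minute 10 and finishes at minute 45.
Job 3 needs all of job 2 (finishes minute 45); job 1 (finishes minute 10, plus 10-minute gap → minute 20). That puts its earliest start at minute 45; it finishes at 45 + 28 = minute 73.
Job 5 cannot start until job 2 (finishes minute 45); job 3 (finishes minute 73). The controlling bound is minute 73, so job 5 finishes at 73 + 40 = minute 113.
Job 4 needs all of job 3 (finishes minute 73); job 1 (finishes minute 10). That puts its earliest start at minute 73; it finishes at 73 + 30 = minute 103.
Job 6 needs all of job 4 (finishes minute 103); job 2 (finishes minute 45, plus 15-minute gap → minute 60). That puts its earliest start at minute 103; it finishes at 103 + 35 = minute 138.
All tasks are finished once the last one completes. Finish times: Job 1 at 10, Job 2 at 45, Job 3 at 73, Job 4 at 103, Job 5 at 113, Job 6 at 138. The latest is minute 138.

138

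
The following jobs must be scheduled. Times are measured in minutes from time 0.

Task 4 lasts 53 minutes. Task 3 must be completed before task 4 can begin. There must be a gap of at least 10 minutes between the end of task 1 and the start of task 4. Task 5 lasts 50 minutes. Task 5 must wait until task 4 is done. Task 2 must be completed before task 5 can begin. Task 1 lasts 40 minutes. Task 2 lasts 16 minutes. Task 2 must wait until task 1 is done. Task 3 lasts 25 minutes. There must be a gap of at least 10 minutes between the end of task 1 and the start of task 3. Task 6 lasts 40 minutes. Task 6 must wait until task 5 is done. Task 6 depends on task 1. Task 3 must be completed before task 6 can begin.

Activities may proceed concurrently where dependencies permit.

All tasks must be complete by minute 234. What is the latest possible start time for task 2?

128

Task 6 has no dependents, so it just needs to finish by minute 234. Starting by 234 − 40 = minute 194 achieves that.
Task 5 feeds into task 6 (must start by minute 194); so task 5 must finish by minute 194 and therefore start by minute 144.
Task 2 feeds into task 5 (must start by minute 144); so task 2 must finish by minute 144 and therefore start by minute 128.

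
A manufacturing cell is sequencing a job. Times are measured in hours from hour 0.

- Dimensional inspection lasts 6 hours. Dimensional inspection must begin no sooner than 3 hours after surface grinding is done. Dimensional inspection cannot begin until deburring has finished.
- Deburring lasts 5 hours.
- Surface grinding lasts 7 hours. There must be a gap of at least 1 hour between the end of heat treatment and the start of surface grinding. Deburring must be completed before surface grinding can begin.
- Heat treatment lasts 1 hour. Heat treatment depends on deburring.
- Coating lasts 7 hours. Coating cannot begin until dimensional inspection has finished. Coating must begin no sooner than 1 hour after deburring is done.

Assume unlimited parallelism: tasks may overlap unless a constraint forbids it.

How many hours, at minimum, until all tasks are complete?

30

Nothing blocks deburring, so it runs from hour 0 to hour 5.
After deburring (finishes hour 5), heat treatment can start at hour 5 and finishes at hour 6.
Surface grinding has to wait for heat treatment (finishes hour 6, plus 1-hour gap → hour 7); deburring (finishes hour 5). The latest of these is hour 7, so surface grinding runs hour 7 to 7 + 7 = hour 14.
Dimensional inspection needs all of surface grinding (finishes hour 14, plus 3-hour gap → hour 17); deburring (finishes hour 5). That puts its earliest start at hour 17; it finishes at 17 + 6 = hour 23.
For coating: dimensional inspection (finishes hour 23); deburring (finishes hour 5, plus 1-hour gap → hour 6). Taking the maximum gives a start of hour 23, and it finishes at 23 + 7 = hour 30.
All tasks are finished once the last one completes. Finish times: Deburring at 5, Heat treatment at 6, Surface grinding at 14, Dimensional inspection at 23, Coating at 30. The latest is hour 30.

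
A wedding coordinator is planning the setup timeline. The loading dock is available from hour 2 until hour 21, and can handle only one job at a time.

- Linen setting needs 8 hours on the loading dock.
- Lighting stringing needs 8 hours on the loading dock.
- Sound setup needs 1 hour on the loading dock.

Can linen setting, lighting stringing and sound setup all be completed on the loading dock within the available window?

The loading dock window is 21 − 2 = 19 hours.
Running back to back, the jobs need 8 + 8 + 1 = 17 hours on the loading dock.
Since 17 ≤ 19, they fit within the window.

Yes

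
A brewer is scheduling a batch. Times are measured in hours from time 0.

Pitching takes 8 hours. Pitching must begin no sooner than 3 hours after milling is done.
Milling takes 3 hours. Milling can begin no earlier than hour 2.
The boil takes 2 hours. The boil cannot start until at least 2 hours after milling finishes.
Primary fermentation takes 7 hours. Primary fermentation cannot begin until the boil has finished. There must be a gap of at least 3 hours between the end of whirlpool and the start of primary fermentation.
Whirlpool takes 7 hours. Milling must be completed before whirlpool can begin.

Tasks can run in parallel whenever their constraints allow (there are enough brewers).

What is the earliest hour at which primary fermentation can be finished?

22

After its own release at hour 2, milling can start at hour 2 and finishes at hour 5.
Whirlpool cannot begin until milling (finishes hour 5). It runs from hour 5 to 5 + 7 = hour 12.
The boil waits on milling (finishes hour 5, plus 2-hour gap → hour 7), so it starts at hour 7 and finishes at 7 + 2 = hour 9.
Primary fermentation needs all of the boil (finishes hour 9); whirlpool (finishes hour 12, plus 3-hour gap → hour 15). That puts its earliest start at hour 15; it finishes at 15 + 7 = hour 22.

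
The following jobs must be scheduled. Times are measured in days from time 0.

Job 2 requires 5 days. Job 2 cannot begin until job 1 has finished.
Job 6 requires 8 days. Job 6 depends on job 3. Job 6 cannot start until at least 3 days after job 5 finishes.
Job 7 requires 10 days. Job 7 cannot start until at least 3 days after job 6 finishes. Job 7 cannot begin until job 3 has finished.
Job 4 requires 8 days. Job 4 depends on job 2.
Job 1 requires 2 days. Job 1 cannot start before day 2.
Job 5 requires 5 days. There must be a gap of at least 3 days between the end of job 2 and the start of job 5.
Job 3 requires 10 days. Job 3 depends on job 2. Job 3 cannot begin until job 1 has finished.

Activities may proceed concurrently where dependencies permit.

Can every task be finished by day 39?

No

After its own release at day 2, job 1 can start at day 2 and finishes at day 4.
Job 2 waits on job 1 (finishes day 4), so it starts at day 4 and finishes at 4 + 5 = day 9.
After job 2 (finishes day 9, plus 3-day gap → day 12), job 5 can start at day 12 and finishes at day 17.
After job 2 (finishes day 9), job 4 can start at day 9 and finishes at day 17.
Job 3 cannot start until job 2 (finishes day 9); job 1 (finishes day 4). The controlling bound is day 9, so job 3 finishes at 9 + 10 = day 19.
Job 6 cannot start until job 3 (finishes day 19); job 5 (finishes day 17, plus 3-day gap → day 20). The controlling bound is day 20, so job 6 finishes at 20 + 8 = day 28.
Job 7 cannot start until job 6 (finishes day 28, plus 3-day gap → day 31); job 3 (finishes day 19). The controlling bound is day 31, so job 7 finishes at 31 + 10 = day 41.
The earliest everything can be done is day 41, which is after the deadline of 39, so it is not possible.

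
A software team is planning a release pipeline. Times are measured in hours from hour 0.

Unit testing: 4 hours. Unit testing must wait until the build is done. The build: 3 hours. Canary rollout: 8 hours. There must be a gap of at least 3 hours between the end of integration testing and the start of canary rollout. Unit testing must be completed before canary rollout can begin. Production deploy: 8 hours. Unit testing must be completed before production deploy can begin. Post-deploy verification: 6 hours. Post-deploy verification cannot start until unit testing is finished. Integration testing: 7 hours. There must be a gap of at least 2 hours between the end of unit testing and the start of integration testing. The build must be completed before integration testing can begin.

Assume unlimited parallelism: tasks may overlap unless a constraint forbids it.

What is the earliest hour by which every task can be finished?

The build has no prerequisites, so it starts at hour 0 and finishes at hour 3.
Unit testing cannot begin until the build (finishes hour 3). It runs from hour 3 to 3 + 4 = hour 7.
Post-deploy verification cannot begin until unit testing (finishes hour 7). It runs from hour 7 to 7 + 6 = hour 13.
After unit testing (finishes hour 7), production deploy can start at hour 7 and finishes at hour 15.
For integration testing: unit testing (finishes hour 7, plus 2-hour gap → hour 9); the build (finishes hour 3). Taking the maximum gives a start of hour 9, and it finishes at 9 + 7 = hour 16.
Canary rollout cannot start until integration testing (finishes hour 16, plus 3-hour gap → hour 19); unit testing (finishes hour 7). The controlling bound is hour 19, so canary rollout finishes at 19 + 8 = hour 27.
All tasks are finished once the last one completes. Finish times: The build at 3, Unit testing at 7, Integration testing at 16, Canary rollout at 27, Production deploy at 15, Post-deploy verification at 13. The latest is hour 27.

27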